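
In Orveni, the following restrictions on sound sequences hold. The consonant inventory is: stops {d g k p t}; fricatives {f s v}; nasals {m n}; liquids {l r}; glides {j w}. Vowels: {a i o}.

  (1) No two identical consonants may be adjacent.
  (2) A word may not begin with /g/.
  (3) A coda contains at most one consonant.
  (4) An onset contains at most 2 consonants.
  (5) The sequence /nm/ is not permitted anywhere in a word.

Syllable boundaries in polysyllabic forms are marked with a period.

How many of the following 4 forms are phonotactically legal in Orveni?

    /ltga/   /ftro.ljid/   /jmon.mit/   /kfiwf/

0

/ltga/ — violates constraint 4: syllable 1 onset /ltg/ has 3 consonants (> 2) → phonotactically illegal
/ftro.ljid/ — violates constraint 4: syllable 1 onset /ftr/ has 3 consonants (> 2) → phonotactically illegal
/jmon.mit/ — violates constraint 5: contains banned sequence /nm/ → phonotactically illegal
/kfiwf/ — violates constraint 3: syllable 1 coda /wf/ has 2 consonants (> 1) → phonotactically illegal
No form is phonotactically legal → 0.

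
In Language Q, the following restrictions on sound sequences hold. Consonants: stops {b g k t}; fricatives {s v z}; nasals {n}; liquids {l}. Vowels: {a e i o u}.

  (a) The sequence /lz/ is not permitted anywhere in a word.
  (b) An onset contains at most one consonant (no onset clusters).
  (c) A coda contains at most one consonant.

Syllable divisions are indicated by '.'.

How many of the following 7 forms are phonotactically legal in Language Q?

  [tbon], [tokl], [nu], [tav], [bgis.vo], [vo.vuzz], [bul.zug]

2

[tbon] — violates constraint (b): syllable 1 onset /tb/ has 2 consonants (> 1) → phonotactically illegal
[tokl] — violates constraint (c): syllable 1 coda /kl/ has 2 consonants (> 1) → phonotactically illegal
[nu] — σ1 onset /n/, coda /∅/ ok → phonotactically legal
[tav] — σ1 onset /t/, coda /v/ ok → phonotactically legal
[bgis.vo] — violates constraint (b): syllable 1 onset /bg/ has 2 consonants (> 1) → phonotactically illegal
[vo.vuzz] — violates constraint (c): syllable 2 coda /zz/ has 2 consonants (> 1) → phonotactically illegal
[bul.zug] — violates constraint (a): contains banned sequence /lz/ → phonotactically illegal
Phonotactically legal: [nu], [tav] → 2.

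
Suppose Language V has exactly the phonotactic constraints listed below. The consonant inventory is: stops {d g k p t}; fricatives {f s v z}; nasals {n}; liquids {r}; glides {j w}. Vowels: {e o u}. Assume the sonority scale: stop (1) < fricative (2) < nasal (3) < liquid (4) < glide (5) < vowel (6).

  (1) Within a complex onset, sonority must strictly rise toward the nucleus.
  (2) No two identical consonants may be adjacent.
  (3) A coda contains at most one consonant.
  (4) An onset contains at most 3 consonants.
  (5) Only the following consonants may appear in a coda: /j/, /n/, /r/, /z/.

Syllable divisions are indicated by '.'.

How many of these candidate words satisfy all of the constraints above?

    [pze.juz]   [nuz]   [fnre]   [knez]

4

[pze.juz] — σ1 onset /pz/ (1→2 rises), coda /∅/ ok; σ2 onset /j/, coda /z/ ok → phonotactically legal
[nuz] — σ1 onset /n/, coda /z/ ok → phonotactically legal
[fnre] — σ1 onset /fnr/ (2→3→4 rises), coda /∅/ ok → phonotactically legal
[knez] — σ1 onset /kn/ (1→3 rises), coda /z/ ok → phonotactically legal
Phonotactically legal: [pze.juz], [nuz], [fnre], [knez] → 4.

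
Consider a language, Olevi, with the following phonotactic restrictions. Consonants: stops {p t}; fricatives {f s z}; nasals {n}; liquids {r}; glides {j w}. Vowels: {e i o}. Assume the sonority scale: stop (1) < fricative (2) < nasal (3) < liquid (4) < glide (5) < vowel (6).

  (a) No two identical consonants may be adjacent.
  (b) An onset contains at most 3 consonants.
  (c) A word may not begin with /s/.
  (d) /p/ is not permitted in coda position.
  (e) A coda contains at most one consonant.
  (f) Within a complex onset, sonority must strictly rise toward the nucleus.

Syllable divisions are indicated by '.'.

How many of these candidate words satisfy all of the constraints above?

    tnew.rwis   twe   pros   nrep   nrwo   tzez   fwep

5

tnew.rwis — σ1 onset /tn/ (1→3 rises), coda /w/ ok; σ2 onset /rw/ (4→5 rises), coda /s/ ok → permitted
twe — σ1 onset /tw/ (1→5 rises), coda /∅/ ok → permitted
pros — σ1 onset /pr/ (1→4 rises), coda /s/ ok → permitted
nrep — violates constraint (d): syllable 1 coda contains /p/ → not permitted
nrwo — σ1 onset /nrw/ (3→4→5 rises), coda /∅/ ok → permitted
tzez — σ1 onset /tz/ (1→2 rises), coda /z/ ok → permitted
fwep — violates constraint (d): syllable 1 coda contains /p/ → not permitted
Permitted: tnew.rwis, twe, pros, nrwo, tzez → 5.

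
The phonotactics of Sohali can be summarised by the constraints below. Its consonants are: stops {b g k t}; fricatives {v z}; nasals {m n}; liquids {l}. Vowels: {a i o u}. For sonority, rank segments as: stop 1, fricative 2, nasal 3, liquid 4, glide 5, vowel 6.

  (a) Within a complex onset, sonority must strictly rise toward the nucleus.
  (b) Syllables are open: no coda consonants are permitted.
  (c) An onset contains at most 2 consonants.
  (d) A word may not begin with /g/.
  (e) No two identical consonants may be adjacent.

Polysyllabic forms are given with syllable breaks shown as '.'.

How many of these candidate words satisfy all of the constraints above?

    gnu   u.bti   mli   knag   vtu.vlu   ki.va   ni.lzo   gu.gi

gnu — violates constraint (d): word begins with /g/ → not permitted
u.bti — violates constraint (a): syllable 2 onset /bt/: /b/ (stop, 1) → /t/ (stop, 1) does not rise → not permitted
mli — σ1 onset /ml/ (3→4 rises), coda /∅/ ok → permitted
knag — violates constraint (b): syllable 1 coda /g/ has 1 consonant (> 0) → not permitted
vtu.vlu — violates constraint (a): syllable 1 onset /vt/: /v/ (fricative, 2) → /t/ (stop, 1) does not rise → not permitted
ki.va — σ1 onset /k/, coda /∅/ ok; σ2 onset /v/, coda /∅/ ok → permitted
ni.lzo — violates constraint (a): syllable 2 onset /lz/: /l/ (liquid, 4) → /z/ (fricative, 2) does not rise → not permitted
gu.gi — violates constraint (d): word begins with /g/ → not permitted
Permitted: mli, ki.va → 2.

2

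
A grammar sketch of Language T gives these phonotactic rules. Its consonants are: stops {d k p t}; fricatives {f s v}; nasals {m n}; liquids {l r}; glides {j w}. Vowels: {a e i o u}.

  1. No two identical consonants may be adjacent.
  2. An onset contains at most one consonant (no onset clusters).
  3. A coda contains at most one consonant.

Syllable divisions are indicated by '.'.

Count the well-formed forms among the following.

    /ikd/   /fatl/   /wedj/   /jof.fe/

0

/ikd/ — violates constraint 3: syllable 1 coda /kd/ has 2 consonants (> 1) → ill-formed
/fatl/ — violates constraint 3: syllable 1 coda /tl/ has 2 consonants (> 1) → ill-formed
/wedj/ — violates constraint 3: syllable 1 coda /dj/ has 2 consonants (> 1) → ill-formed
/jof.fe/ — violates constraint 1: adjacent identical consonants /ff/ → ill-formed
No form is well-formed → 0.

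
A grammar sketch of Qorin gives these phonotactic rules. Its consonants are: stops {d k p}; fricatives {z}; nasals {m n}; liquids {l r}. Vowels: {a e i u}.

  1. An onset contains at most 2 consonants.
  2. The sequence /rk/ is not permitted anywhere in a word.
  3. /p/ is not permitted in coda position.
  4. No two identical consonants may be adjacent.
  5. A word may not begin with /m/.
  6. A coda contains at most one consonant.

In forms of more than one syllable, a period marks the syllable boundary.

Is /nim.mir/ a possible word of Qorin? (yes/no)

no

/nim.mir/ — violates constraint 4: adjacent identical consonants /mm/ → not permitted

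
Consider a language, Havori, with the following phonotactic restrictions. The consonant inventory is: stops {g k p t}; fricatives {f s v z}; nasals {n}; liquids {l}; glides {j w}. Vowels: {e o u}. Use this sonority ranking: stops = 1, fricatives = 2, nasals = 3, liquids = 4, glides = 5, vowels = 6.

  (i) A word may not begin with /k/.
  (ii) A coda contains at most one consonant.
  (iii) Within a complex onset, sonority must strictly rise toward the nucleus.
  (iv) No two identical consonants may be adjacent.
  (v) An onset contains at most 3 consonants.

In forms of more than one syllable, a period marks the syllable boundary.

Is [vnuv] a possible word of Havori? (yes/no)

[vnuv] — σ1 onset /vn/ (2→3 rises), coda /v/ ok → licit

yes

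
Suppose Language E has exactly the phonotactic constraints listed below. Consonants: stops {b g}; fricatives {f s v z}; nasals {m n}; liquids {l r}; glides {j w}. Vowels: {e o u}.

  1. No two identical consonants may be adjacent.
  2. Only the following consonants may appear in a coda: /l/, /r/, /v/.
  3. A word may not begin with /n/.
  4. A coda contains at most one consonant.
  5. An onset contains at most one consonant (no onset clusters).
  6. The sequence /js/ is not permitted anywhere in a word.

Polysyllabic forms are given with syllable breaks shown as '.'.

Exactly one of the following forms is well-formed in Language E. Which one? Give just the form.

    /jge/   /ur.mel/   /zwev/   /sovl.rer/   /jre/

/ur.mel/

/jge/ — violates constraint 5: syllable 1 onset /jg/ has 2 consonants (> 1) → ill-formed
/ur.mel/ — σ1 onset /∅/, coda /r/ ok; σ2 onset /m/, coda /l/ ok → well-formed
/zwev/ — violates constraint 5: syllable 1 onset /zw/ has 2 consonants (> 1) → ill-formed
/sovl.rer/ — violates constraint 4: syllable 1 coda /vl/ has 2 consonants (> 1) → ill-formed
/jre/ — violates constraint 5: syllable 1 onset /jr/ has 2 consonants (> 1) → ill-formed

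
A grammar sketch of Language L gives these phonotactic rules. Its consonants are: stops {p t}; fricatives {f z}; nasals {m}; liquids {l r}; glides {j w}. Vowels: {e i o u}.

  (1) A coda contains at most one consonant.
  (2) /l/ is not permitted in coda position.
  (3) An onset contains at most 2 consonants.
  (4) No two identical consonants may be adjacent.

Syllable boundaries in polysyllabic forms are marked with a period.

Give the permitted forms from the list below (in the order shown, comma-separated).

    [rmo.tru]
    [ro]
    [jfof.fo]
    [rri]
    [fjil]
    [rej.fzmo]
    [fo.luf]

[rmo.tru] — σ1 onset /rm/ (2C), coda /∅/ ok; σ2 onset /tr/ (2C), coda /∅/ ok → permitted
[ro] — σ1 onset /r/, coda /∅/ ok → permitted
[jfof.fo] — violates constraint 4: adjacent identical consonants /ff/ → not permitted
[rri] — violates constraint 4: adjacent identical consonants /rr/ → not permitted
[fjil] — violates constraint 2: syllable 1 coda contains /l/ → not permitted
[rej.fzmo] — violates constraint 3: syllable 2 onset /fzm/ has 3 consonants (> 2) → not permitted
[fo.luf] — σ1 onset /f/, coda /∅/ ok; σ2 onset /l/, coda /f/ ok → permitted

[rmo.tru], [ro], [fo.luf]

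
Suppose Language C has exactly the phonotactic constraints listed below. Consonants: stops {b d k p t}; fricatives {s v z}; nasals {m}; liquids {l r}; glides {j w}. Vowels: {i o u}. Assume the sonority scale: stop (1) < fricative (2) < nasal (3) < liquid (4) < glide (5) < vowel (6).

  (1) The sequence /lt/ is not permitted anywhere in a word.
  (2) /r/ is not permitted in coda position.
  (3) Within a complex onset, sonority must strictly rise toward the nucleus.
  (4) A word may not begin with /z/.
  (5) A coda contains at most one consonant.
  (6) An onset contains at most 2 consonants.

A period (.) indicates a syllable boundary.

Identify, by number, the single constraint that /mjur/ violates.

/mjur/: syllable 1 coda contains /r/.
This is a violation of constraint 2: "/r/ is not permitted in coda position."
The remaining constraints (1, 3, 4, 5, 6) are satisfied.

2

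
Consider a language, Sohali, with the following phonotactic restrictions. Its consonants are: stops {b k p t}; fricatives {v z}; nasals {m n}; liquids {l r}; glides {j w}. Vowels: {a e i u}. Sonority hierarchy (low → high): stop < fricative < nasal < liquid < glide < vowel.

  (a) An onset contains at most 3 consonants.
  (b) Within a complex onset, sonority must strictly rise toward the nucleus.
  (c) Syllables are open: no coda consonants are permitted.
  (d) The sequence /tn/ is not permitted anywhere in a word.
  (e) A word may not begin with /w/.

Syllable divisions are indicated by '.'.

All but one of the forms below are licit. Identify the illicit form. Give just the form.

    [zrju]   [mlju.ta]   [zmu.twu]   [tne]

[zrju] — σ1 onset /zrj/ (2→4→5 rises), coda /∅/ ok → licit
[mlju.ta] — σ1 onset /mlj/ (3→4→5 rises), coda /∅/ ok; σ2 onset /t/, coda /∅/ ok → licit
[zmu.twu] — σ1 onset /zm/ (2→3 rises), coda /∅/ ok; σ2 onset /tw/ (1→5 rises), coda /∅/ ok → licit
[tne] — violates constraint (d): contains banned sequence /tn/ → illicit

[tne]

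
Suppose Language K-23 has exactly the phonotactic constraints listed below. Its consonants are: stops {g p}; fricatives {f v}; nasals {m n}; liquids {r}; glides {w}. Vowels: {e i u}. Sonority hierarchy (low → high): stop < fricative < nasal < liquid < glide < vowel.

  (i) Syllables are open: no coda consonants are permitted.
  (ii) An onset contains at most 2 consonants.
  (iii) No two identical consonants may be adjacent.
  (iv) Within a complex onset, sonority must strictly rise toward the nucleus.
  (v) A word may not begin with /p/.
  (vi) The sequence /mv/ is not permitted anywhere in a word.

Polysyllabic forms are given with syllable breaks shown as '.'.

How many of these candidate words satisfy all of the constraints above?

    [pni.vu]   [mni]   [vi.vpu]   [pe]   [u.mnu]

[pni.vu] — violates constraint (v): word begins with /p/ → not permitted
[mni] — violates constraint (iv): syllable 1 onset /mn/: /m/ (nasal, 3) → /n/ (nasal, 3) does not rise → not permitted
[vi.vpu] — violates constraint (iv): syllable 2 onset /vp/: /v/ (fricative, 2) → /p/ (stop, 1) does not rise → not permitted
[pe] — violates constraint (v): word begins with /p/ → not permitted
[u.mnu] — violates constraint (iv): syllable 2 onset /mn/: /m/ (nasal, 3) → /n/ (nasal, 3) does not rise → not permitted
No form is permitted → 0.

0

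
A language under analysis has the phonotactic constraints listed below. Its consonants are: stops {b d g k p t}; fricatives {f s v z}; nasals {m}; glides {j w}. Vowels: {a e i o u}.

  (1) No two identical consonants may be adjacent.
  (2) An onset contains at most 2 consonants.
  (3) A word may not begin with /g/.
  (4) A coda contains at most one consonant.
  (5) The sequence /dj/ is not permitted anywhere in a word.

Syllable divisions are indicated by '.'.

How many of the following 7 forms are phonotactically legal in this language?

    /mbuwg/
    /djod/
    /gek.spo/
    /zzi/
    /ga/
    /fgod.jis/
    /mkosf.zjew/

/mbuwg/ — violates constraint 4: syllable 1 coda /wg/ has 2 consonants (> 1) → phonotactically illegal
/djod/ — violates constraint 5: contains banned sequence /dj/ → phonotactically illegal
/gek.spo/ — violates constraint 3: word begins with /g/ → phonotactically illegal
/zzi/ — violates constraint 1: adjacent identical consonants /zz/ → phonotactically illegal
/ga/ — violates constraint 3: word begins with /g/ → phonotactically illegal
/fgod.jis/ — violates constraint 5: contains banned sequence /dj/ → phonotactically illegal
/mkosf.zjew/ — violates constraint 4: syllable 1 coda /sf/ has 2 consonants (> 1) → phonotactically illegal
No form is phonotactically legal → 0.

0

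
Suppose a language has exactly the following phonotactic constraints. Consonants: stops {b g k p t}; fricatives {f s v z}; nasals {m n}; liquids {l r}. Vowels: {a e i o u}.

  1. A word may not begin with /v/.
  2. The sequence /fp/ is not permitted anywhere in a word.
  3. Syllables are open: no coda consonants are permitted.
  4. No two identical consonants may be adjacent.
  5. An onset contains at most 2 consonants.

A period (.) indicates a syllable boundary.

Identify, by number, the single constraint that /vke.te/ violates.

1

/vke.te/: word begins with /v/.
This is a violation of constraint 1: "A word may not begin with /v/."
The remaining constraints (2, 3, 4, 5) are satisfied.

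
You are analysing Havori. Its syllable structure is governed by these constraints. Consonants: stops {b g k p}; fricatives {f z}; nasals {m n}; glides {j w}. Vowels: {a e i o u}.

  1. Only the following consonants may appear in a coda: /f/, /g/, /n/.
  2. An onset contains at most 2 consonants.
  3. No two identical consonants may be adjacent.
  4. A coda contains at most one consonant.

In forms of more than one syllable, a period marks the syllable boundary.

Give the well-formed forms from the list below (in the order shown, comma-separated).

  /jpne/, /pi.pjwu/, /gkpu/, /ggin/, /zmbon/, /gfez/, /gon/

/gon/

/jpne/ — violates constraint 2: syllable 1 onset /jpn/ has 3 consonants (> 2) → ill-formed
/pi.pjwu/ — violates constraint 2: syllable 2 onset /pjw/ has 3 consonants (> 2) → ill-formed
/gkpu/ — violates constraint 2: syllable 1 onset /gkp/ has 3 consonants (> 2) → ill-formed
/ggin/ — violates constraint 3: adjacent identical consonants /gg/ → ill-formed
/zmbon/ — violates constraint 2: syllable 1 onset /zmb/ has 3 consonants (> 2) → ill-formed
/gfez/ — violates constraint 1: syllable 1 coda contains /z/, which is not a licensed coda consonant → ill-formed
/gon/ — σ1 onset /g/, coda /n/ ok → well-formed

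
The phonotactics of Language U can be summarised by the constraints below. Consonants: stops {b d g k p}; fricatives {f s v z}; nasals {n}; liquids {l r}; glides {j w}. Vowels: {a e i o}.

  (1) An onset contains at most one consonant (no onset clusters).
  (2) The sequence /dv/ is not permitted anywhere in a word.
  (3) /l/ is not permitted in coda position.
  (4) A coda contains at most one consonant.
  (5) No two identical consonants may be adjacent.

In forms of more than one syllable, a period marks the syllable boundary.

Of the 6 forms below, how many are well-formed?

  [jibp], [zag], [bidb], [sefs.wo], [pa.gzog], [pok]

2

[jibp] — violates constraint 4: syllable 1 coda /bp/ has 2 consonants (> 1) → ill-formed
[zag] — σ1 onset /z/, coda /g/ ok → well-formed
[bidb] — violates constraint 4: syllable 1 coda /db/ has 2 consonants (> 1) → ill-formed
[sefs.wo] — violates constraint 4: syllable 1 coda /fs/ has 2 consonants (> 1) → ill-formed
[pa.gzog] — violates constraint 1: syllable 2 onset /gz/ has 2 consonants (> 1) → ill-formed
[pok] — σ1 onset /p/, coda /k/ ok → well-formed
Well-formed: [zag], [pok] → 2.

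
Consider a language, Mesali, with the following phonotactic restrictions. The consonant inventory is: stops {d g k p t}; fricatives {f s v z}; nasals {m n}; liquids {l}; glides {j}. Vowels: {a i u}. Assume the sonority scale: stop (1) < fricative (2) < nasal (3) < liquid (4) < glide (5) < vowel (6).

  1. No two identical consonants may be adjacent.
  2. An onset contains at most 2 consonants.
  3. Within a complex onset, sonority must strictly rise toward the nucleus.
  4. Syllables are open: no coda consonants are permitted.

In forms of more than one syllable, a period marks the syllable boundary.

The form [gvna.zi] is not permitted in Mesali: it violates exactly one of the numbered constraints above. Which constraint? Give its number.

2

[gvna.zi]: syllable 1 onset /gvn/ has 3 consonants (> 2).
This is a violation of constraint 2: "An onset contains at most 2 consonants."
The remaining constraints (1, 3, 4) are satisfied.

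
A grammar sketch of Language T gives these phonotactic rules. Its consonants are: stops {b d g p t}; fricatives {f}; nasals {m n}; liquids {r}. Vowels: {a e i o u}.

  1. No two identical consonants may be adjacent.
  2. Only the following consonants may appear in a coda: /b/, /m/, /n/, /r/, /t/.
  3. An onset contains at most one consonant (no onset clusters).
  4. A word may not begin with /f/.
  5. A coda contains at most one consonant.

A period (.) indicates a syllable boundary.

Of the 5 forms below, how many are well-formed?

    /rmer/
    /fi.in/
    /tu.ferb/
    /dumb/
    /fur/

0

/rmer/ — violates constraint 3: syllable 1 onset /rm/ has 2 consonants (> 1) → ill-formed
/fi.in/ — violates constraint 4: word begins with /f/ → ill-formed
/tu.ferb/ — violates constraint 5: syllable 2 coda /rb/ has 2 consonants (> 1) → ill-formed
/dumb/ — violates constraint 5: syllable 1 coda /mb/ has 2 consonants (> 1) → ill-formed
/fur/ — violates constraint 4: word begins with /f/ → ill-formed
No form is well-formed → 0.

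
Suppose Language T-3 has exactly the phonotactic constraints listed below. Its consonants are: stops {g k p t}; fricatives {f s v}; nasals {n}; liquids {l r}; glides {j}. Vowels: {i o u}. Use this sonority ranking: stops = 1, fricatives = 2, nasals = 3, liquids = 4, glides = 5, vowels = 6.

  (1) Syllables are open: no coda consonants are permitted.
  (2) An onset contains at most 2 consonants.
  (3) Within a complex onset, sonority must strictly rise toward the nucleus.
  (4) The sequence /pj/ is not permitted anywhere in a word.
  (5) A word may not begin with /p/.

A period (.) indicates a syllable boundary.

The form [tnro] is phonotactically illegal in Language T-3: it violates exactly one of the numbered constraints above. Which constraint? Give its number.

2

[tnro]: syllable 1 onset /tnr/ has 3 consonants (> 2).
This is a violation of constraint 2: "An onset contains at most 2 consonants."
The remaining constraints (1, 3, 4, 5) are satisfied.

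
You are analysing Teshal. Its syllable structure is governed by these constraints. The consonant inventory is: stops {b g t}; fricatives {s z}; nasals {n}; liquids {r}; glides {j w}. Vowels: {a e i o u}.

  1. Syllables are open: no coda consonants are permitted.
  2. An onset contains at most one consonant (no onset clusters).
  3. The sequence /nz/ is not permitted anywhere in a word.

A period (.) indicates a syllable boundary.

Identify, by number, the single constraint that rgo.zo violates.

2

rgo.zo: syllable 1 onset /rg/ has 2 consonants (> 1).
This is a violation of constraint 2: "An onset contains at most one consonant (no onset clusters)."
The remaining constraints (1, 3) are satisfied.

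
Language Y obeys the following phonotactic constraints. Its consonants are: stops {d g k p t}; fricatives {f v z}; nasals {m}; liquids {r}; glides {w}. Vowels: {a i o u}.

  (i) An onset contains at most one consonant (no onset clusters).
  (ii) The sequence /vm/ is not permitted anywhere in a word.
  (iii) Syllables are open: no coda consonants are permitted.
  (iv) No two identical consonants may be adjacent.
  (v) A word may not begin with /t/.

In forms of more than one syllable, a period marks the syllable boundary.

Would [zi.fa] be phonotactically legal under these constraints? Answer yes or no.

[zi.fa] — σ1 onset /z/, coda /∅/ ok; σ2 onset /f/, coda /∅/ ok → phonotactically legal

yes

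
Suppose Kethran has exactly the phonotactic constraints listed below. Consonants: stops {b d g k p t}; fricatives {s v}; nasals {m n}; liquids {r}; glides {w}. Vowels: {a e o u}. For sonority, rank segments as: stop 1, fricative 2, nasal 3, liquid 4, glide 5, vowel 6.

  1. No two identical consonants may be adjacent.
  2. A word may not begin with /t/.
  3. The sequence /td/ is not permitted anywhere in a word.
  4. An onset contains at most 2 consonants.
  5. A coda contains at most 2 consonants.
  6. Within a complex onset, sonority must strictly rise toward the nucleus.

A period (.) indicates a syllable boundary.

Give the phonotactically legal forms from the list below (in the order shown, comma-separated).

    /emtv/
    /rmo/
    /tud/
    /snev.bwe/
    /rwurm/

/snev.bwe/, /rwurm/

/emtv/ — violates constraint 5: syllable 1 coda /mtv/ has 3 consonants (> 2) → phonotactically illegal
/rmo/ — violates constraint 6: syllable 1 onset /rm/: /r/ (liquid, 4) → /m/ (nasal, 3) does not rise → phonotactically illegal
/tud/ — violates constraint 2: word begins with /t/ → phonotactically illegal
/snev.bwe/ — σ1 onset /sn/ (2→3 rises), coda /v/ ok; σ2 onset /bw/ (1→5 rises), coda /∅/ ok → phonotactically legal
/rwurm/ — σ1 onset /rw/ (4→5 rises), coda /rm/ (2C) ok → phonotactically legal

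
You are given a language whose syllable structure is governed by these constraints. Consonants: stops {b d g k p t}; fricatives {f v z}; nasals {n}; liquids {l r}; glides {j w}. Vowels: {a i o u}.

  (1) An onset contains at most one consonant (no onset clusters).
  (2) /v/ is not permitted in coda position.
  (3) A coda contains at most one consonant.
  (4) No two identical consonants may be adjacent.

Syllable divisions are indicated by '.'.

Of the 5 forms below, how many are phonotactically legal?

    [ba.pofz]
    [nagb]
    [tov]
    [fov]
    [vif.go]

[ba.pofz] — violates constraint 3: syllable 2 coda /fz/ has 2 consonants (> 1) → phonotactically illegal
[nagb] — violates constraint 3: syllable 1 coda /gb/ has 2 consonants (> 1) → phonotactically illegal
[tov] — violates constraint 2: syllable 1 coda contains /v/ → phonotactically illegal
[fov] — violates constraint 2: syllable 1 coda contains /v/ → phonotactically illegal
[vif.go] — σ1 onset /v/, coda /f/ ok; σ2 onset /g/, coda /∅/ ok → phonotactically legal
Phonotactically legal: [vif.go] → 1.

1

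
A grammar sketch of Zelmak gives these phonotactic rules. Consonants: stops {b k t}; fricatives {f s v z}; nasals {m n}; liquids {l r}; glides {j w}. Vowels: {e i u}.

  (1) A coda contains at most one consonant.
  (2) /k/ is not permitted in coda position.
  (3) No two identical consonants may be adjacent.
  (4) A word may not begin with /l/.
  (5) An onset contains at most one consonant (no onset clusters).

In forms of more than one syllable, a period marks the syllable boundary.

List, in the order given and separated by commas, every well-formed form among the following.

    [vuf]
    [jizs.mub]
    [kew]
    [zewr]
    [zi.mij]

[vuf], [kew], [zi.mij]

[vuf] — σ1 onset /v/, coda /f/ ok → well-formed
[jizs.mub] — violates constraint 1: syllable 1 coda /zs/ has 2 consonants (> 1) → ill-formed
[kew] — σ1 onset /k/, coda /w/ ok → well-formed
[zewr] — violates constraint 1: syllable 1 coda /wr/ has 2 consonants (> 1) → ill-formed
[zi.mij] — σ1 onset /z/, coda /∅/ ok; σ2 onset /m/, coda /j/ ok → well-formed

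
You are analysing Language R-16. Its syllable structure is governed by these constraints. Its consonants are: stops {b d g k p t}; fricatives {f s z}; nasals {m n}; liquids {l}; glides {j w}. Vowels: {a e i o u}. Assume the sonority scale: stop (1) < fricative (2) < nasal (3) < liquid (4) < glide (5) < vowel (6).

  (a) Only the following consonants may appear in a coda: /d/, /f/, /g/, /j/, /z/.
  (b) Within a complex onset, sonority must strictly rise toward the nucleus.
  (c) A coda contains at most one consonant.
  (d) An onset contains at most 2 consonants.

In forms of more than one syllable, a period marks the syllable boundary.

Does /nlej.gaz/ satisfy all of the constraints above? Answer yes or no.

/nlej.gaz/ — σ1 onset /nl/ (3→4 rises), coda /j/ ok; σ2 onset /g/, coda /z/ ok → well-formed

yes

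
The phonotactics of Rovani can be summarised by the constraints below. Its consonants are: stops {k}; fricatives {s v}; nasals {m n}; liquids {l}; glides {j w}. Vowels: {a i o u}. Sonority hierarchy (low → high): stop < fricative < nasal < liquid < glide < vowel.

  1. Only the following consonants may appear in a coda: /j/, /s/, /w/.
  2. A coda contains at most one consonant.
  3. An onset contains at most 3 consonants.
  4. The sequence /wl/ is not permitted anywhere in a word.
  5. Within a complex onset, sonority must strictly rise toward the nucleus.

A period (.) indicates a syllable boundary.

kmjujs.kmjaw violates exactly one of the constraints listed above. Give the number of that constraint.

2

kmjujs.kmjaw: syllable 1 coda /js/ has 2 consonants (> 1).
This is a violation of constraint 2: "A coda contains at most one consonant."
The remaining constraints (1, 3, 4, 5) are satisfied.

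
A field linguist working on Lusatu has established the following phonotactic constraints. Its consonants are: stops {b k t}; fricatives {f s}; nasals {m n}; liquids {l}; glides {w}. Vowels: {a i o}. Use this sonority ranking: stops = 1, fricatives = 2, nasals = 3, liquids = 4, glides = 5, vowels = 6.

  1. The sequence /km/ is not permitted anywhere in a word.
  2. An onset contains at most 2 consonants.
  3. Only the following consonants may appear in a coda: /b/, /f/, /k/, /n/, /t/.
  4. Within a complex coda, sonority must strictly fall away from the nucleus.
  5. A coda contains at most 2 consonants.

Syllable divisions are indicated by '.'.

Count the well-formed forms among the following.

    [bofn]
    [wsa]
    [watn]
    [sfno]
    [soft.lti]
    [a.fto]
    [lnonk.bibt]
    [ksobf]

[bofn] — violates constraint 4: syllable 1 coda /fn/: /f/ (fricative, 2) → /n/ (nasal, 3) does not fall → ill-formed
[wsa] — σ1 onset /ws/ (2C), coda /∅/ ok → well-formed
[watn] — violates constraint 4: syllable 1 coda /tn/: /t/ (stop, 1) → /n/ (nasal, 3) does not fall → ill-formed
[sfno] — violates constraint 2: syllable 1 onset /sfn/ has 3 consonants (> 2) → ill-formed
[soft.lti] — σ1 onset /s/, coda /ft/ (2→1 falls) ok; σ2 onset /lt/ (2C), coda /∅/ ok → well-formed
[a.fto] — σ1 onset /∅/, coda /∅/ ok; σ2 onset /ft/ (2C), coda /∅/ ok → well-formed
[lnonk.bibt] — violates constraint 4: syllable 2 coda /bt/: /b/ (stop, 1) → /t/ (stop, 1) does not fall → ill-formed
[ksobf] — violates constraint 4: syllable 1 coda /bf/: /b/ (stop, 1) → /f/ (fricative, 2) does not fall → ill-formed
Well-formed: [wsa], [soft.lti], [a.fto] → 3.

3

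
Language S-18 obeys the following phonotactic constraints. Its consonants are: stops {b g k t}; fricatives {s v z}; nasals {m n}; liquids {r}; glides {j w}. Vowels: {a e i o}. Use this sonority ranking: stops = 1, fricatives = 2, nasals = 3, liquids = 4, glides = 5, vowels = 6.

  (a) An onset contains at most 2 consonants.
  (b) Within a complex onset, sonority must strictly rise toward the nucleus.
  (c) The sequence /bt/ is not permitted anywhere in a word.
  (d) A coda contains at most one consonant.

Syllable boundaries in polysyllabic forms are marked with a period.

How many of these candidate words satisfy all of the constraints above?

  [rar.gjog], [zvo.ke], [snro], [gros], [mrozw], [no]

3

[rar.gjog] — σ1 onset /r/, coda /r/ ok; σ2 onset /gj/ (1→5 rises), coda /g/ ok → permitted
[zvo.ke] — violates constraint (b): syllable 1 onset /zv/: /z/ (fricative, 2) → /v/ (fricative, 2) does not rise → not permitted
[snro] — violates constraint (a): syllable 1 onset /snr/ has 3 consonants (> 2) → not permitted
[gros] — σ1 onset /gr/ (1→4 rises), coda /s/ ok → permitted
[mrozw] — violates constraint (d): syllable 1 coda /zw/ has 2 consonants (> 1) → not permitted
[no] — σ1 onset /n/, coda /∅/ ok → permitted
Permitted: [rar.gjog], [gros], [no] → 3.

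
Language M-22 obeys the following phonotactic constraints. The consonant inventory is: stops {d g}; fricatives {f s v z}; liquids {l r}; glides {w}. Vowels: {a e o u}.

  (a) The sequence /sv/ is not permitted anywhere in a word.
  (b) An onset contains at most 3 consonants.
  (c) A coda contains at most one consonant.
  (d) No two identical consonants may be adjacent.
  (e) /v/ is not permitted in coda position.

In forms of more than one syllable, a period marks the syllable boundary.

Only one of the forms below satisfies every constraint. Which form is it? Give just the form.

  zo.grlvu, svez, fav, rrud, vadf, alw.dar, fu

zo.grlvu — violates constraint (b): syllable 2 onset /grlv/ has 4 consonants (> 3) → ill-formed
svez — violates constraint (a): contains banned sequence /sv/ → ill-formed
fav — violates constraint (e): syllable 1 coda contains /v/ → ill-formed
rrud — violates constraint (d): adjacent identical consonants /rr/ → ill-formed
vadf — violates constraint (c): syllable 1 coda /df/ has 2 consonants (> 1) → ill-formed
alw.dar — violates constraint (c): syllable 1 coda /lw/ has 2 consonants (> 1) → ill-formed
fu — σ1 onset /f/, coda /∅/ ok → well-formed

fu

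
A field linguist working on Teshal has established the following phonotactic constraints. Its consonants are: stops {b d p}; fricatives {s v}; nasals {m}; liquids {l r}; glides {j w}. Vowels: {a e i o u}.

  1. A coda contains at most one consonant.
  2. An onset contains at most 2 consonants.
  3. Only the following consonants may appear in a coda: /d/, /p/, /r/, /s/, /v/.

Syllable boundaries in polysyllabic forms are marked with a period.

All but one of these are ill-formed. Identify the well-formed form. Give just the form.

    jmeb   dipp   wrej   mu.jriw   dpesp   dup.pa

jmeb — violates constraint 3: syllable 1 coda contains /b/, which is not a licensed coda consonant → ill-formed
dipp — violates constraint 1: syllable 1 coda /pp/ has 2 consonants (> 1) → ill-formed
wrej — violates constraint 3: syllable 1 coda contains /j/, which is not a licensed coda consonant → ill-formed
mu.jriw — violates constraint 3: syllable 2 coda contains /w/, which is not a licensed coda consonant → ill-formed
dpesp — violates constraint 1: syllable 1 coda /sp/ has 2 consonants (> 1) → ill-formed
dup.pa — σ1 onset /d/, coda /p/ ok; σ2 onset /p/, coda /∅/ ok → well-formed

dup.pa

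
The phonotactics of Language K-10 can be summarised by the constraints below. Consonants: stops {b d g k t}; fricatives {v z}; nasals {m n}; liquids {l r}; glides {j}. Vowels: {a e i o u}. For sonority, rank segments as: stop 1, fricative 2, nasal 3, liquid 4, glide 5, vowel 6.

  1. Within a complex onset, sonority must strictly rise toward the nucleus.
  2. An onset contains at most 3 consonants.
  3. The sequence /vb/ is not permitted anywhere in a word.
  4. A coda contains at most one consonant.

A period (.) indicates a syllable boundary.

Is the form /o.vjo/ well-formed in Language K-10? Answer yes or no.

yes

/o.vjo/ — σ1 onset /∅/, coda /∅/ ok; σ2 onset /vj/ (2→5 rises), coda /∅/ ok → well-formed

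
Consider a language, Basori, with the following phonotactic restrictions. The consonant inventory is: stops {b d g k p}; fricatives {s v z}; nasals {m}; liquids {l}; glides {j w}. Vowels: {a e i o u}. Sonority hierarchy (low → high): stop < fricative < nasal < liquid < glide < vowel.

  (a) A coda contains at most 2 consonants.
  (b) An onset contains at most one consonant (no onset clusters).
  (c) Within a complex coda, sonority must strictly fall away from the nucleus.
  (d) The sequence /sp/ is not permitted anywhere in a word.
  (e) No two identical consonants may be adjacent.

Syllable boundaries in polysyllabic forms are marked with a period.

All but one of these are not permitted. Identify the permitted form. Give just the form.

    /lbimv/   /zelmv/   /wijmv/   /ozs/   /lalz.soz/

/lbimv/ — violates constraint (b): syllable 1 onset /lb/ has 2 consonants (> 1) → not permitted
/zelmv/ — violates constraint (a): syllable 1 coda /lmv/ has 3 consonants (> 2) → not permitted
/wijmv/ — violates constraint (a): syllable 1 coda /jmv/ has 3 consonants (> 2) → not permitted
/ozs/ — violates constraint (c): syllable 1 coda /zs/: /z/ (fricative, 2) → /s/ (fricative, 2) does not fall → not permitted
/lalz.soz/ — σ1 onset /l/, coda /lz/ (4→2 falls) ok; σ2 onset /s/, coda /z/ ok → permitted

/lalz.soz/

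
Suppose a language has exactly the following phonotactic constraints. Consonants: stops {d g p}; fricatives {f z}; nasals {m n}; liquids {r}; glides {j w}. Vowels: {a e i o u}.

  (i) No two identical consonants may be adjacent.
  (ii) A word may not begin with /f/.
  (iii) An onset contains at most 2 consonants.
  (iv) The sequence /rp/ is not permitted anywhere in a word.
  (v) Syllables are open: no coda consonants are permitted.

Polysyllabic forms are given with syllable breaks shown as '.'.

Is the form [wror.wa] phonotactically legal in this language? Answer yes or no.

no

[wror.wa] — violates constraint (v): syllable 1 coda /r/ has 1 consonant (> 0) → phonotactically illegal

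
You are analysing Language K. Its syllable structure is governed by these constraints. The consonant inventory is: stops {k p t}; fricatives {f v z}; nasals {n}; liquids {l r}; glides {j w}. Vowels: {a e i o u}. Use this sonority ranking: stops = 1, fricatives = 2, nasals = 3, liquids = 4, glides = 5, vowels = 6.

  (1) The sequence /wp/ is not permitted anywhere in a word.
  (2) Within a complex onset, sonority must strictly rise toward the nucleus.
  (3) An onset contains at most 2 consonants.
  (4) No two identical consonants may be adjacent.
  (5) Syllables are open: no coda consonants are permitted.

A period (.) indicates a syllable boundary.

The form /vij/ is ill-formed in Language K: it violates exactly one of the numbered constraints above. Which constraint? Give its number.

/vij/: syllable 1 coda /j/ has 1 consonant (> 0).
This is a violation of constraint 5: "Syllables are open: no coda consonants are permitted."
The remaining constraints (1, 2, 3, 4) are satisfied.

5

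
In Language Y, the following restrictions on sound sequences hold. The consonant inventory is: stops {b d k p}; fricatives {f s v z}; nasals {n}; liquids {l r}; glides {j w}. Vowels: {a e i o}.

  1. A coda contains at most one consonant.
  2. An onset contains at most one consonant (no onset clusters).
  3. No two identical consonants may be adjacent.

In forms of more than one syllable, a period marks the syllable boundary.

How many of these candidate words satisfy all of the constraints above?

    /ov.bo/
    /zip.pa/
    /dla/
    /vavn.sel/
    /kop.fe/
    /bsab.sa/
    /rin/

/ov.bo/ — σ1 onset /∅/, coda /v/ ok; σ2 onset /b/, coda /∅/ ok → well-formed
/zip.pa/ — violates constraint 3: adjacent identical consonants /pp/ → ill-formed
/dla/ — violates constraint 2: syllable 1 onset /dl/ has 2 consonants (> 1) → ill-formed
/vavn.sel/ — violates constraint 1: syllable 1 coda /vn/ has 2 consonants (> 1) → ill-formed
/kop.fe/ — σ1 onset /k/, coda /p/ ok; σ2 onset /f/, coda /∅/ ok → well-formed
/bsab.sa/ — violates constraint 2: syllable 1 onset /bs/ has 2 consonants (> 1) → ill-formed
/rin/ — σ1 onset /r/, coda /n/ ok → well-formed
Well-formed: /ov.bo/, /kop.fe/, /rin/ → 3.

3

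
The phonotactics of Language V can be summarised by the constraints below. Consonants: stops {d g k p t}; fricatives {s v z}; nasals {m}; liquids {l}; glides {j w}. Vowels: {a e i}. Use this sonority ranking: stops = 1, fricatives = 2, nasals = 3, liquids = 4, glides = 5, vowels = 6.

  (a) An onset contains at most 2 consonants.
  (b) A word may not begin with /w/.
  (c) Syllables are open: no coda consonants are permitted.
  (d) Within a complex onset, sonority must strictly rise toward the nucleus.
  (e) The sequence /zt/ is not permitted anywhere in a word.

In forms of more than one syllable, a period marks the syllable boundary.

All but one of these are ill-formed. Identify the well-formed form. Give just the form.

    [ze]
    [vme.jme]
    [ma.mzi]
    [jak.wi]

[ze]

[ze] — σ1 onset /z/, coda /∅/ ok → well-formed
[vme.jme] — violates constraint (d): syllable 2 onset /jm/: /j/ (glide, 5) → /m/ (nasal, 3) does not rise → ill-formed
[ma.mzi] — violates constraint (d): syllable 2 onset /mz/: /m/ (nasal, 3) → /z/ (fricative, 2) does not rise → ill-formed
[jak.wi] — violates constraint (c): syllable 1 coda /k/ has 1 consonant (> 0) → ill-formed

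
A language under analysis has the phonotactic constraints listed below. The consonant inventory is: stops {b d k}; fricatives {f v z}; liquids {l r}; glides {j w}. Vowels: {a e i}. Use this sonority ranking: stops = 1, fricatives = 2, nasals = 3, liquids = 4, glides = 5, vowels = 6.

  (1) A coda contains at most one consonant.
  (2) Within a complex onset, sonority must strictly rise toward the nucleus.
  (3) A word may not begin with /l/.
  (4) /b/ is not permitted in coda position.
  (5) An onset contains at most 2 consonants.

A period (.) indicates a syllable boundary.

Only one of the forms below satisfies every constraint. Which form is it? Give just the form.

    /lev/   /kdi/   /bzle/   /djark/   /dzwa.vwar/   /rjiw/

/lev/ — violates constraint 3: word begins with /l/ → illicit
/kdi/ — violates constraint 2: syllable 1 onset /kd/: /k/ (stop, 1) → /d/ (stop, 1) does not rise → illicit
/bzle/ — violates constraint 5: syllable 1 onset /bzl/ has 3 consonants (> 2) → illicit
/djark/ — violates constraint 1: syllable 1 coda /rk/ has 2 consonants (> 1) → illicit
/dzwa.vwar/ — violates constraint 5: syllable 1 onset /dzw/ has 3 consonants (> 2) → illicit
/rjiw/ — σ1 onset /rj/ (4→5 rises), coda /w/ ok → licit

/rjiw/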